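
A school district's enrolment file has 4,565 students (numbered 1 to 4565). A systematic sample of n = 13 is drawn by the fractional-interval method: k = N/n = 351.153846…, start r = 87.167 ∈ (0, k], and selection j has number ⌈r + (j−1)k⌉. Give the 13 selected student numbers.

j=1: r + 0k = 87.167 → ⌈·⌉ = 88
j=2: r + 1k = 438.320846… → ⌈·⌉ = 439
j=3: r + 2k = 789.474692… → ⌈·⌉ = 790
j=4: r + 3k = 1140.628538… → ⌈·⌉ = 1141
j=5: r + 4k = 1491.782384… → ⌈·⌉ = 1492
j=6: r + 5k = 1842.936230… → ⌈·⌉ = 1843
j=7: r + 6k = 2194.090076… → ⌈·⌉ = 2195
j=8: r + 7k = 2545.243923… → ⌈·⌉ = 2546
j=9: r + 8k = 2896.397769… → ⌈·⌉ = 2897
j=10: r + 9k = 3247.551615… → ⌈·⌉ = 3248
j=11: r + 10k = 3598.705461… → ⌈·⌉ = 3599
j=12: r + 11k = 3949.859307… → ⌈·⌉ = 3950
j=13: r + 12k = 4301.013153… → ⌈·⌉ = 4302

88, 439, 790, 1141, 1492, 1843, 2195, 2546, 2897, 3248, 3599, 3950, 4302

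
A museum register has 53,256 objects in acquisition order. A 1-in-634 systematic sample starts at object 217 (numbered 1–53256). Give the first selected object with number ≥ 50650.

k = 634
Steps past start: ⌈(50650 − 217)/634⌉ = ⌈50433/634⌉ = 80
Selected object: 217 + 80×634 = 50937

50937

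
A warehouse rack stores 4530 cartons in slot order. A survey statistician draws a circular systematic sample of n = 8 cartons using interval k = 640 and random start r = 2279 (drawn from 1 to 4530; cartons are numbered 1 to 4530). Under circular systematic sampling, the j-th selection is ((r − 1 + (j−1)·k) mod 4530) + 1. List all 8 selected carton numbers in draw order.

2279, 2919, 3559, 4199, 309, 949, 1589, 2229

Selection 1: 2279
Selection 2: 2279 + 640 = 2919
Selection 3: 2919 + 640 = 3559
Selection 4: 3559 + 640 = 4199
Selection 5: 4199 + 640 = 4839 → 4839 − 4530 = 309
Selection 6: 309 + 640 = 949
Selection 7: 949 + 640 = 1589
Selection 8: 1589 + 640 = 2229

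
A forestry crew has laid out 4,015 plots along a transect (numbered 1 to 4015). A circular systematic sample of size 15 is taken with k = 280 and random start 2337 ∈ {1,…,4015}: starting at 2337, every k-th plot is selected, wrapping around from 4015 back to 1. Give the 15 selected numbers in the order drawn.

2337, 2617, 2897, 3177, 3457, 3737, 2, 282, 562, 842, 1122, 1402, 1682, 1962, 2242

Selection 1: 2337
Selection 2: 2337 + 280 = 2617
Selection 3: 2617 + 280 = 2897
Selection 4: 2897 + 280 = 3177
Selection 5: 3177 + 280 = 3457
Selection 6: 3457 + 280 = 3737
Selection 7: 3737 + 280 = 4017 → 4017 − 4015 = 2
Selection 8: 2 + 280 = 282
Selection 9: 282 + 280 = 562
Selection 10: 562 + 280 = 842
Selection 11: 842 + 280 = 1122
Selection 12: 1122 + 280 = 1402
Selection 13: 1402 + 280 = 1682
Selection 14: 1682 + 280 = 1962
Selection 15: 1962 + 280 = 2242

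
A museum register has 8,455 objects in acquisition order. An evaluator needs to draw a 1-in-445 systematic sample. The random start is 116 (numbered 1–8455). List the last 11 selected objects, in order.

3676, 4121, 4566, 5011, 5456, 5901, 6346, 6791, 7236, 7681, 8126

9th selection = 116 + 8×445 = 3676
10th: 3676 + 445 = 4121
11th: 4121 + 445 = 4566
12th: 4566 + 445 = 5011
13th: 5011 + 445 = 5456
14th: 5456 + 445 = 5901
15th: 5901 + 445 = 6346
16th: 6346 + 445 = 6791
17th: 6791 + 445 = 7236
18th: 7236 + 445 = 7681
19th: 7681 + 445 = 8126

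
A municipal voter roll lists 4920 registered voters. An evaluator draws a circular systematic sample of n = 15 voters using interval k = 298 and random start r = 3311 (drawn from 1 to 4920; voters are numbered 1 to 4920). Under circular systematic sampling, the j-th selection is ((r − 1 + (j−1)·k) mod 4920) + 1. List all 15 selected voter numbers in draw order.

3311, 3609, 3907, 4205, 4503, 4801, 179, 477, 775, 1073, 1371, 1669, 1967, 2265, 2563

Selection 1: 3311
Selection 2: 3311 + 298 = 3609
Selection 3: 3609 + 298 = 3907
Selection 4: 3907 + 298 = 4205
Selection 5: 4205 + 298 = 4503
Selection 6: 4503 + 298 = 4801
Selection 7: 4801 + 298 = 5099 → 5099 − 4920 = 179
Selection 8: 179 + 298 = 477
Selection 9: 477 + 298 = 775
Selection 10: 775 + 298 = 1073
Selection 11: 1073 + 298 = 1371
Selection 12: 1371 + 298 = 1669
Selection 13: 1669 + 298 = 1967
Selection 14: 1967 + 298 = 2265
Selection 15: 2265 + 298 = 2563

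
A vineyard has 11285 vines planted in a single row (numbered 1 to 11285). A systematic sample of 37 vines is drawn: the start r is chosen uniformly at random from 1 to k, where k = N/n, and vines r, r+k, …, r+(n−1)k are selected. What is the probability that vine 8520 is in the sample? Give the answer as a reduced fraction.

k = 11285/37 = 305.
Vine 8520 is selected iff r ≡ 8520 (mod 305); exactly one such r in {1,…,305}.
Inclusion probability = 1/305.

1/305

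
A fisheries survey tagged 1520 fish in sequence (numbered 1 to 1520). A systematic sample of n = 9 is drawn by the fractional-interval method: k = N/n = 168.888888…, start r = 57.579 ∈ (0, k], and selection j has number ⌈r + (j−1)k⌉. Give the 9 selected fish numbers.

j=1: r + 0k = 57.579 → ⌈·⌉ = 58
j=2: r + 1k = 226.467888… → ⌈·⌉ = 227
j=3: r + 2k = 395.356777… → ⌈·⌉ = 396
j=4: r + 3k = 564.245666… → ⌈·⌉ = 565
j=5: r + 4k = 733.134555… → ⌈·⌉ = 734
j=6: r + 5k = 902.023444… → ⌈·⌉ = 903
j=7: r + 6k = 1070.912333… → ⌈·⌉ = 1071
j=8: r + 7k = 1239.801222… → ⌈·⌉ = 1240
j=9: r + 8k = 1408.690111… → ⌈·⌉ = 1409

58, 227, 396, 565, 734, 903, 1071, 1240, 1409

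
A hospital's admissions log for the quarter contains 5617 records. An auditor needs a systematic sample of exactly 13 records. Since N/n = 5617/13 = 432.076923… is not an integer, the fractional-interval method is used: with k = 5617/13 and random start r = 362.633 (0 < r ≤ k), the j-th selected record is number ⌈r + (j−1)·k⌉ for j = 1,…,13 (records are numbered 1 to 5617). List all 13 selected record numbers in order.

363, 795, 1227, 1659, 2091, 2524, 2956, 3388, 3820, 4252, 4684, 5116, 5548

j=1: r + 0k = 362.633 → ⌈·⌉ = 363
j=2: r + 1k = 794.709923… → ⌈·⌉ = 795
j=3: r + 2k = 1226.786846… → ⌈·⌉ = 1227
j=4: r + 3k = 1658.863769… → ⌈·⌉ = 1659
j=5: r + 4k = 2090.940692… → ⌈·⌉ = 2091
j=6: r + 5k = 2523.017615… → ⌈·⌉ = 2524
j=7: r + 6k = 2955.094538… → ⌈·⌉ = 2956
j=8: r + 7k = 3387.171461… → ⌈·⌉ = 3388
j=9: r + 8k = 3819.248384… → ⌈·⌉ = 3820
j=10: r + 9k = 4251.325307… → ⌈·⌉ = 4252
j=11: r + 10k = 4683.402230… → ⌈·⌉ = 4684
j=12: r + 11k = 5115.479153… → ⌈·⌉ = 5116
j=13: r + 12k = 5547.556076… → ⌈·⌉ = 5548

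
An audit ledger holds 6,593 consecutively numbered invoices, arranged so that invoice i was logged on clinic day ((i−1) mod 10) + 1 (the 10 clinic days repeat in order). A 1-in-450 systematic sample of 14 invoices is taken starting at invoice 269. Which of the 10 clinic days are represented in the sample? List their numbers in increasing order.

Consecutive selections differ by k = 450, so their clinic day numbers differ by 450 mod 10 = 0.
gcd(450, 10) = 10, so the sample visits 10/10 = 1 distinct residues mod 10.
Start 269 is clinic day 9; the clinic days hit are 9.

9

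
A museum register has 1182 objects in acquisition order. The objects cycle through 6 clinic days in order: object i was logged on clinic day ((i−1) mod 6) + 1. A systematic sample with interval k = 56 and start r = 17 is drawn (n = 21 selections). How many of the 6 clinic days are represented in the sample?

Consecutive selections differ by k = 56, so their clinic day numbers differ by 56 mod 6 = 2.
gcd(56, 6) = 2, so the sample visits 6/2 = 3 distinct residues mod 6.
Start 17 is clinic day 5; the clinic days hit are 1, 3, 5.

3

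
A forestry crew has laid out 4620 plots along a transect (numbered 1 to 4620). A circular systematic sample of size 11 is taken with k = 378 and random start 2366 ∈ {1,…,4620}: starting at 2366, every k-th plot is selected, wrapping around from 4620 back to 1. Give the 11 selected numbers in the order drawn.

2366, 2744, 3122, 3500, 3878, 4256, 14, 392, 770, 1148, 1526

Selection 1: 2366
Selection 2: 2366 + 378 = 2744
Selection 3: 2744 + 378 = 3122
Selection 4: 3122 + 378 = 3500
Selection 5: 3500 + 378 = 3878
Selection 6: 3878 + 378 = 4256
Selection 7: 4256 + 378 = 4634 → 4634 − 4620 = 14
Selection 8: 14 + 378 = 392
Selection 9: 392 + 378 = 770
Selection 10: 770 + 378 = 1148
Selection 11: 1148 + 378 = 1526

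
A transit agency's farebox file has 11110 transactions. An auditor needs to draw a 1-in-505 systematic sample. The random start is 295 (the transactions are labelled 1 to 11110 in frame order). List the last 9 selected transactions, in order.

14th selection = 295 + 13×505 = 6860
15th: 6860 + 505 = 7365
16th: 7365 + 505 = 7870
17th: 7870 + 505 = 8375
18th: 8375 + 505 = 8880
19th: 8880 + 505 = 9385
20th: 9385 + 505 = 9890
21st: 9890 + 505 = 10395
22nd: 10395 + 505 = 10900

6860, 7365, 7870, 8375, 8880, 9385, 9890, 10395, 10900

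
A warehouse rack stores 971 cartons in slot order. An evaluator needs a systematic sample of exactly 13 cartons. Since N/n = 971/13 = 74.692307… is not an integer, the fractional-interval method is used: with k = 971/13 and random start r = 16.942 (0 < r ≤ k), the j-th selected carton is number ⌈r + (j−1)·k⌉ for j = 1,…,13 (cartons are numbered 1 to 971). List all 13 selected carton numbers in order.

17, 92, 167, 242, 316, 391, 466, 540, 615, 690, 764, 839, 914

j=1: r + 0k = 16.942 → ⌈·⌉ = 17
j=2: r + 1k = 91.634307… → ⌈·⌉ = 92
j=3: r + 2k = 166.326615… → ⌈·⌉ = 167
j=4: r + 3k = 241.018923… → ⌈·⌉ = 242
j=5: r + 4k = 315.711230… → ⌈·⌉ = 316
j=6: r + 5k = 390.403538… → ⌈·⌉ = 391
j=7: r + 6k = 465.095846… → ⌈·⌉ = 466
j=8: r + 7k = 539.788153… → ⌈·⌉ = 540
j=9: r + 8k = 614.480461… → ⌈·⌉ = 615
j=10: r + 9k = 689.172769… → ⌈·⌉ = 690
j=11: r + 10k = 763.865076… → ⌈·⌉ = 764
j=12: r + 11k = 838.557384… → ⌈·⌉ = 839
j=13: r + 12k = 913.249692… → ⌈·⌉ = 914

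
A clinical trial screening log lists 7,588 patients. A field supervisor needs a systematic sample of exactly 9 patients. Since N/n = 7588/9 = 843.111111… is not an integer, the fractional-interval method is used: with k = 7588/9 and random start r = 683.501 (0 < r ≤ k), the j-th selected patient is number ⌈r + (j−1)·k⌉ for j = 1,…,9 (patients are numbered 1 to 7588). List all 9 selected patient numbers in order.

j=1: r + 0k = 683.501 → ⌈·⌉ = 684
j=2: r + 1k = 1526.612111… → ⌈·⌉ = 1527
j=3: r + 2k = 2369.723222… → ⌈·⌉ = 2370
j=4: r + 3k = 3212.834333… → ⌈·⌉ = 3213
j=5: r + 4k = 4055.945444… → ⌈·⌉ = 4056
j=6: r + 5k = 4899.056555… → ⌈·⌉ = 4900
j=7: r + 6k = 5742.167666… → ⌈·⌉ = 5743
j=8: r + 7k = 6585.278777… → ⌈·⌉ = 6586
j=9: r + 8k = 7428.389888… → ⌈·⌉ = 7429

684, 1527, 2370, 3213, 4056, 4900, 5743, 6586, 7429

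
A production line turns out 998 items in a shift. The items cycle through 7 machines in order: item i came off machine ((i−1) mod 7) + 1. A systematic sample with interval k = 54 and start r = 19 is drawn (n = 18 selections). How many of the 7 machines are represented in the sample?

7

Consecutive selections differ by k = 54, so their machine numbers differ by 54 mod 7 = 5.
gcd(54, 7) = 1, so the sample visits 7/1 = 7 distinct residues mod 7.
Start 19 is machine 5; the machines hit are 1, 2, 3, 4, 5, 6, 7.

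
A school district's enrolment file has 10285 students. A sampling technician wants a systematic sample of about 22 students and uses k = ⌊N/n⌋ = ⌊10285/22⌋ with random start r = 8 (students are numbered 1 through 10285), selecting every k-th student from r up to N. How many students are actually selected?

k = ⌊10285/22⌋ = 467
Achieved size = ⌊(10285 − 8)/467⌋ + 1 = ⌊10277/467⌋ + 1 = 22 + 1 = 23
(last selection: 8 + 22×467 = 10282 ≤ 10285; next would be 10749 > 10285)

23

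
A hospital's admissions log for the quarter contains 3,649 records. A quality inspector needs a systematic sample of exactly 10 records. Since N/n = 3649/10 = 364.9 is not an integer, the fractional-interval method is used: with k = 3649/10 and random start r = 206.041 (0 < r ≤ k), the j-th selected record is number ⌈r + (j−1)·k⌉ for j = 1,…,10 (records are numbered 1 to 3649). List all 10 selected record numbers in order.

j=1: r + 0k = 206.041 → ⌈·⌉ = 207
j=2: r + 1k = 570.941 → ⌈·⌉ = 571
j=3: r + 2k = 935.841 → ⌈·⌉ = 936
j=4: r + 3k = 1300.741 → ⌈·⌉ = 1301
j=5: r + 4k = 1665.641 → ⌈·⌉ = 1666
j=6: r + 5k = 2030.541 → ⌈·⌉ = 2031
j=7: r + 6k = 2395.441 → ⌈·⌉ = 2396
j=8: r + 7k = 2760.341 → ⌈·⌉ = 2761
j=9: r + 8k = 3125.241 → ⌈·⌉ = 3126
j=10: r + 9k = 3490.141 → ⌈·⌉ = 3491

207, 571, 936, 1301, 1666, 2031, 2396, 2761, 3126, 3491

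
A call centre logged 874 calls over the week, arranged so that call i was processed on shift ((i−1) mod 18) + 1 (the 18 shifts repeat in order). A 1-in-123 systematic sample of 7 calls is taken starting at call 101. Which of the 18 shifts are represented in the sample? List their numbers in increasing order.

2, 5, 8, 11, 14, 17

Consecutive selections differ by k = 123, so their shift numbers differ by 123 mod 18 = 15.
gcd(123, 18) = 3, so the sample visits 18/3 = 6 distinct residues mod 18.
Start 101 is shift 11; the shifts hit are 2, 5, 8, 11, 14, 17.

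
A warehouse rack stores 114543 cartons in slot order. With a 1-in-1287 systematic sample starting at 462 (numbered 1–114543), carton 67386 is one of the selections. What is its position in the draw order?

53

k = 1287
position = (67386 − 462)/1287 + 1 = 66924/1287 + 1 = 52 + 1 = 53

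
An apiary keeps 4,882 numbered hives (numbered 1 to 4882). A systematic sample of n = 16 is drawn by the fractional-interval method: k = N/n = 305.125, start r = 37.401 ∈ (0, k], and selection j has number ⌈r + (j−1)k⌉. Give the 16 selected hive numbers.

j=1: r + 0k = 37.401 → ⌈·⌉ = 38
j=2: r + 1k = 342.526 → ⌈·⌉ = 343
j=3: r + 2k = 647.651 → ⌈·⌉ = 648
j=4: r + 3k = 952.776 → ⌈·⌉ = 953
j=5: r + 4k = 1257.901 → ⌈·⌉ = 1258
j=6: r + 5k = 1563.026 → ⌈·⌉ = 1564
j=7: r + 6k = 1868.151 → ⌈·⌉ = 1869
j=8: r + 7k = 2173.276 → ⌈·⌉ = 2174
j=9: r + 8k = 2478.401 → ⌈·⌉ = 2479
j=10: r + 9k = 2783.526 → ⌈·⌉ = 2784
j=11: r + 10k = 3088.651 → ⌈·⌉ = 3089
j=12: r + 11k = 3393.776 → ⌈·⌉ = 3394
j=13: r + 12k = 3698.901 → ⌈·⌉ = 3699
j=14: r + 13k = 4004.026 → ⌈·⌉ = 4005
j=15: r + 14k = 4309.151 → ⌈·⌉ = 4310
j=16: r + 15k = 4614.276 → ⌈·⌉ = 4615

38, 343, 648, 953, 1258, 1564, 1869, 2174, 2479, 2784, 3089, 3394, 3699, 4005, 4310, 4615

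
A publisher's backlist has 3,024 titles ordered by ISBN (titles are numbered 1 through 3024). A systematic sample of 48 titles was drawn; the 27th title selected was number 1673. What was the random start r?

k = 3024/48 = 63
r = 1673 − (27−1)×63 = 1673 − 1638 = 35

35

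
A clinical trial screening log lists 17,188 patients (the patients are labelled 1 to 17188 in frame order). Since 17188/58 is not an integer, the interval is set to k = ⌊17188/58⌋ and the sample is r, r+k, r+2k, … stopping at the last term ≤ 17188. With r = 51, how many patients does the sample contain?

58

k = ⌊17188/58⌋ = 296
Achieved size = ⌊(17188 − 51)/296⌋ + 1 = ⌊17137/296⌋ + 1 = 57 + 1 = 58
(last selection: 51 + 57×296 = 16923 ≤ 17188; next would be 17219 > 17188)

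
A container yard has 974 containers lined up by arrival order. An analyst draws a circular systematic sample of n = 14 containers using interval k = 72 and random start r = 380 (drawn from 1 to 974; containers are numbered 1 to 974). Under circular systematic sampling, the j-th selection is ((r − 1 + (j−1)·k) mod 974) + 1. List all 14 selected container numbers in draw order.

Selection 1: 380
Selection 2: 380 + 72 = 452
Selection 3: 452 + 72 = 524
Selection 4: 524 + 72 = 596
Selection 5: 596 + 72 = 668
Selection 6: 668 + 72 = 740
Selection 7: 740 + 72 = 812
Selection 8: 812 + 72 = 884
Selection 9: 884 + 72 = 956
Selection 10: 956 + 72 = 1028 → 1028 − 974 = 54
Selection 11: 54 + 72 = 126
Selection 12: 126 + 72 = 198
Selection 13: 198 + 72 = 270
Selection 14: 270 + 72 = 342

380, 452, 524, 596, 668, 740, 812, 884, 956, 54, 126, 198, 270, 342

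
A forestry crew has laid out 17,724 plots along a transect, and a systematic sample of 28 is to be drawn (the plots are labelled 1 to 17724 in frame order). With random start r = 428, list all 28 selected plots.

k = N/n = 17724/28 = 633
plot 1: 428
plot 2: 428 + 633 = 1061
plot 3: 1061 + 633 = 1694
plot 4: 1694 + 633 = 2327
plot 5: 2327 + 633 = 2960
plot 6: 2960 + 633 = 3593
plot 7: 3593 + 633 = 4226
plot 8: 4226 + 633 = 4859
plot 9: 4859 + 633 = 5492
plot 10: 5492 + 633 = 6125
plot 11: 6125 + 633 = 6758
plot 12: 6758 + 633 = 7391
plot 13: 7391 + 633 = 8024
plot 14: 8024 + 633 = 8657
plot 15: 8657 + 633 = 9290
plot 16: 9290 + 633 = 9923
plot 17: 9923 + 633 = 10556
plot 18: 10556 + 633 = 11189
plot 19: 11189 + 633 = 11822
plot 20: 11822 + 633 = 12455
plot 21: 12455 + 633 = 13088
plot 22: 13088 + 633 = 13721
plot 23: 13721 + 633 = 14354
plot 24: 14354 + 633 = 14987
plot 25: 14987 + 633 = 15620
plot 26: 15620 + 633 = 16253
plot 27: 16253 + 633 = 16886
plot 28: 16886 + 633 = 17519

428, 1061, 1694, 2327, 2960, 3593, 4226, 4859, 5492, 6125, 6758, 7391, 8024, 8657, 9290, 9923, 10556, 11189, 11822, 12455, 13088, 13721, 14354, 14987, 15620, 16253, 16886, 17519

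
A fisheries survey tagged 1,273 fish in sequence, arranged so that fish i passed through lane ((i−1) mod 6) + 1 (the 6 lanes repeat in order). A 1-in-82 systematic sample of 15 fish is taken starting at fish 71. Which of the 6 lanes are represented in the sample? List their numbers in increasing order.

1, 3, 5

Consecutive selections differ by k = 82, so their lane numbers differ by 82 mod 6 = 4.
gcd(82, 6) = 2, so the sample visits 6/2 = 3 distinct residues mod 6.
Start 71 is lane 5; the lanes hit are 1, 3, 5.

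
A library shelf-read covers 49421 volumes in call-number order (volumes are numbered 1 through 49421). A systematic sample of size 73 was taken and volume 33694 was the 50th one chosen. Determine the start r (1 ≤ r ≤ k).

k = 49421/73 = 677
r = 33694 − (50−1)×677 = 33694 − 33173 = 521

521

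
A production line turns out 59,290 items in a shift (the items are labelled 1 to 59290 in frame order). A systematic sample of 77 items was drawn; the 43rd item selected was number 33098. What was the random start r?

758

k = 59290/77 = 770
r = 33098 − (43−1)×770 = 33098 − 32340 = 758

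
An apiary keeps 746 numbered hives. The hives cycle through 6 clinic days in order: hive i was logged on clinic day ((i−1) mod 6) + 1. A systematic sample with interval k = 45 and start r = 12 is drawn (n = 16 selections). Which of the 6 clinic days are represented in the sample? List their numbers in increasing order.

Consecutive selections differ by k = 45, so their clinic day numbers differ by 45 mod 6 = 3.
gcd(45, 6) = 3, so the sample visits 6/3 = 2 distinct residues mod 6.
Start 12 is clinic day 6; the clinic days hit are 3, 6.

3, 6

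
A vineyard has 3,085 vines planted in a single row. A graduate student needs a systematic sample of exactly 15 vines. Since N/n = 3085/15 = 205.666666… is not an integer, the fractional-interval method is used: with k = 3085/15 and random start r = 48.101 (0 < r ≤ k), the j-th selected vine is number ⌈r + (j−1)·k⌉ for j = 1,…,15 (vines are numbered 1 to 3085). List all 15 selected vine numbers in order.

j=1: r + 0k = 48.101 → ⌈·⌉ = 49
j=2: r + 1k = 253.767666… → ⌈·⌉ = 254
j=3: r + 2k = 459.434333… → ⌈·⌉ = 460
j=4: r + 3k = 665.101 → ⌈·⌉ = 666
j=5: r + 4k = 870.767666… → ⌈·⌉ = 871
j=6: r + 5k = 1076.434333… → ⌈·⌉ = 1077
j=7: r + 6k = 1282.101 → ⌈·⌉ = 1283
j=8: r + 7k = 1487.767666… → ⌈·⌉ = 1488
j=9: r + 8k = 1693.434333… → ⌈·⌉ = 1694
j=10: r + 9k = 1899.101 → ⌈·⌉ = 1900
j=11: r + 10k = 2104.767666… → ⌈·⌉ = 2105
j=12: r + 11k = 2310.434333… → ⌈·⌉ = 2311
j=13: r + 12k = 2516.101 → ⌈·⌉ = 2517
j=14: r + 13k = 2721.767666… → ⌈·⌉ = 2722
j=15: r + 14k = 2927.434333… → ⌈·⌉ = 2928

49, 254, 460, 666, 871, 1077, 1283, 1488, 1694, 1900, 2105, 2311, 2517, 2722, 2928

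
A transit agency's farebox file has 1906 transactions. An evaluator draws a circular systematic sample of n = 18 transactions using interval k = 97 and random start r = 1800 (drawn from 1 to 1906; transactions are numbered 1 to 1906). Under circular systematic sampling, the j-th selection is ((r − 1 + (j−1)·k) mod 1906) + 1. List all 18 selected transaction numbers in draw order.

Selection 1: 1800
Selection 2: 1800 + 97 = 1897
Selection 3: 1897 + 97 = 1994 → 1994 − 1906 = 88
Selection 4: 88 + 97 = 185
Selection 5: 185 + 97 = 282
Selection 6: 282 + 97 = 379
Selection 7: 379 + 97 = 476
Selection 8: 476 + 97 = 573
Selection 9: 573 + 97 = 670
Selection 10: 670 + 97 = 767
Selection 11: 767 + 97 = 864
Selection 12: 864 + 97 = 961
Selection 13: 961 + 97 = 1058
Selection 14: 1058 + 97 = 1155
Selection 15: 1155 + 97 = 1252
Selection 16: 1252 + 97 = 1349
Selection 17: 1349 + 97 = 1446
Selection 18: 1446 + 97 = 1543

1800, 1897, 88, 185, 282, 379, 476, 573, 670, 767, 864, 961, 1058, 1155, 1252, 1349, 1446, 1543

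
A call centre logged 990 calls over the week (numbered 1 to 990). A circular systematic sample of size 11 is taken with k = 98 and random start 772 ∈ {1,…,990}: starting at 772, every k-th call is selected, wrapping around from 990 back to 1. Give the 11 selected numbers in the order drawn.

Selection 1: 772
Selection 2: 772 + 98 = 870
Selection 3: 870 + 98 = 968
Selection 4: 968 + 98 = 1066 → 1066 − 990 = 76
Selection 5: 76 + 98 = 174
Selection 6: 174 + 98 = 272
Selection 7: 272 + 98 = 370
Selection 8: 370 + 98 = 468
Selection 9: 468 + 98 = 566
Selection 10: 566 + 98 = 664
Selection 11: 664 + 98 = 762

772, 870, 968, 76, 174, 272, 370, 468, 566, 664, 762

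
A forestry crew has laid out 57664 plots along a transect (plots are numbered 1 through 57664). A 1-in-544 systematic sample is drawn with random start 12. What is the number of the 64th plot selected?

34284

k = 544
64th selection = r + (64−1)·k = 12 + 63×544 = 12 + 34272 = 34284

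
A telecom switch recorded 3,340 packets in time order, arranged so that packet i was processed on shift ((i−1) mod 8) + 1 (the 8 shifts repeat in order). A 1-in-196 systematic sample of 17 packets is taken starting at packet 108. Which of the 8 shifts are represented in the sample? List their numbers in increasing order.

4, 8

Consecutive selections differ by k = 196, so their shift numbers differ by 196 mod 8 = 4.
gcd(196, 8) = 4, so the sample visits 8/4 = 2 distinct residues mod 8.
Start 108 is shift 4; the shifts hit are 4, 8.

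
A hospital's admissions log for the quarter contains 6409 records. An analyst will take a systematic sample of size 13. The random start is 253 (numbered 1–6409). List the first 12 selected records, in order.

253, 746, 1239, 1732, 2225, 2718, 3211, 3704, 4197, 4690, 5183, 5676

k = N/n = 6409/13 = 493
record 1: 253
record 2: 253 + 493 = 746
record 3: 746 + 493 = 1239
record 4: 1239 + 493 = 1732
record 5: 1732 + 493 = 2225
record 6: 2225 + 493 = 2718
record 7: 2718 + 493 = 3211
record 8: 3211 + 493 = 3704
record 9: 3704 + 493 = 4197
record 10: 4197 + 493 = 4690
record 11: 4690 + 493 = 5183
record 12: 5183 + 493 = 5676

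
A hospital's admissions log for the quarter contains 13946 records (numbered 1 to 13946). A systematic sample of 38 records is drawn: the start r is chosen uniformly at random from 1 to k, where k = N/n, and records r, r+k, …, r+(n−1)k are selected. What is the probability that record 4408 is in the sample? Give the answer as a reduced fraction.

1/367

k = 13946/38 = 367.
Record 4408 is selected iff r ≡ 4408 (mod 367); exactly one such r in {1,…,367}.
Inclusion probability = 1/367.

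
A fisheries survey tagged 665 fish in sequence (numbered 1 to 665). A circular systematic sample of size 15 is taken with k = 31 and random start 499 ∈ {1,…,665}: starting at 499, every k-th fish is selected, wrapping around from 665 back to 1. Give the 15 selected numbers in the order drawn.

499, 530, 561, 592, 623, 654, 20, 51, 82, 113, 144, 175, 206, 237, 268

Selection 1: 499
Selection 2: 499 + 31 = 530
Selection 3: 530 + 31 = 561
Selection 4: 561 + 31 = 592
Selection 5: 592 + 31 = 623
Selection 6: 623 + 31 = 654
Selection 7: 654 + 31 = 685 → 685 − 665 = 20
Selection 8: 20 + 31 = 51
Selection 9: 51 + 31 = 82
Selection 10: 82 + 31 = 113
Selection 11: 113 + 31 = 144
Selection 12: 144 + 31 = 175
Selection 13: 175 + 31 = 206
Selection 14: 206 + 31 = 237
Selection 15: 237 + 31 = 268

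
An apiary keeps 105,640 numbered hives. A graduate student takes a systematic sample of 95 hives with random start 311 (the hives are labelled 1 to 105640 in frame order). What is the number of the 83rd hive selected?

k = 105640/95 = 1112
83rd selection = r + (83−1)·k = 311 + 82×1112 = 311 + 91184 = 91495

91495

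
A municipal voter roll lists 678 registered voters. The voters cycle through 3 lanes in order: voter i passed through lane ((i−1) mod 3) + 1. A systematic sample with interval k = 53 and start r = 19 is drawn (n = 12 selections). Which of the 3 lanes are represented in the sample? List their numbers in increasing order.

Consecutive selections differ by k = 53, so their lane numbers differ by 53 mod 3 = 2.
gcd(53, 3) = 1, so the sample visits 3/1 = 3 distinct residues mod 3.
Start 19 is lane 1; the lanes hit are 1, 2, 3.

1, 2, 3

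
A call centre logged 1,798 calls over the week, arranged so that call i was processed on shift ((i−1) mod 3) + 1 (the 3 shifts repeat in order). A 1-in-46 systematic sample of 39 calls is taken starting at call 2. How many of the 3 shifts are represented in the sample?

3

Consecutive selections differ by k = 46, so their shift numbers differ by 46 mod 3 = 1.
gcd(46, 3) = 1, so the sample visits 3/1 = 3 distinct residues mod 3.
Start 2 is shift 2; the shifts hit are 1, 2, 3.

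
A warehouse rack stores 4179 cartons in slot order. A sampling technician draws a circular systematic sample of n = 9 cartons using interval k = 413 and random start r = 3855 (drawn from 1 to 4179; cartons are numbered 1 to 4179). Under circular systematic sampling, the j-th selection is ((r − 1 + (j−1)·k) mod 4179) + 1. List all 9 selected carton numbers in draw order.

Selection 1: 3855
Selection 2: 3855 + 413 = 4268 → 4268 − 4179 = 89
Selection 3: 89 + 413 = 502
Selection 4: 502 + 413 = 915
Selection 5: 915 + 413 = 1328
Selection 6: 1328 + 413 = 1741
Selection 7: 1741 + 413 = 2154
Selection 8: 2154 + 413 = 2567
Selection 9: 2567 + 413 = 2980

3855, 89, 502, 915, 1328, 1741, 2154, 2567, 2980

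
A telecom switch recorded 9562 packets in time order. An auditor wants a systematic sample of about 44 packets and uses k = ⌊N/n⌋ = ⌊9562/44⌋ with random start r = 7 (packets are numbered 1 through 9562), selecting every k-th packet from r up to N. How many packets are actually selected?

45

k = ⌊9562/44⌋ = 217
Achieved size = ⌊(9562 − 7)/217⌋ + 1 = ⌊9555/217⌋ + 1 = 44 + 1 = 45
(last selection: 7 + 44×217 = 9555 ≤ 9562; next would be 9772 > 9562)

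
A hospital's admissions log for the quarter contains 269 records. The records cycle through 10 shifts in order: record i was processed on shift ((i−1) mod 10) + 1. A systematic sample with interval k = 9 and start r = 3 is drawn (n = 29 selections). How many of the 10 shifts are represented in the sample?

Consecutive selections differ by k = 9, so their shift numbers differ by 9 mod 10 = 9.
gcd(9, 10) = 1, so the sample visits 10/1 = 10 distinct residues mod 10.
Start 3 is shift 3; the shifts hit are 1, 2, 3, 4, 5, 6, 7, 8, 9, 10.

10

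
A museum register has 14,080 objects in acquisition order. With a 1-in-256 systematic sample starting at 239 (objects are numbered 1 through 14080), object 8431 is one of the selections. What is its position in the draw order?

k = 256
position = (8431 − 239)/256 + 1 = 8192/256 + 1 = 32 + 1 = 33

33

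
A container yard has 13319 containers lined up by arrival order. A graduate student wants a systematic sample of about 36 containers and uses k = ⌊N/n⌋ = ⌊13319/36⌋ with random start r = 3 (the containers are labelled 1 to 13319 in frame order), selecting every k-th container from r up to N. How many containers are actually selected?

37

k = ⌊13319/36⌋ = 369
Achieved size = ⌊(13319 − 3)/369⌋ + 1 = ⌊13316/369⌋ + 1 = 36 + 1 = 37
(last selection: 3 + 36×369 = 13287 ≤ 13319; next would be 13656 > 13319)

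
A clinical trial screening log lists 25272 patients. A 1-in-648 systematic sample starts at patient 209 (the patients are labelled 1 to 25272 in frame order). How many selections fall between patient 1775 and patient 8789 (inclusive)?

11

k = 648
First selection ≥ 1775: 209 + ⌈(1775−209)/648⌉·648 = 209 + 3×648 = 2153
Last selection ≤ 8789: 209 + ⌊(8789−209)/648⌋·648 = 209 + 13×648 = 8633
Count = 13 − 3 + 1 = 11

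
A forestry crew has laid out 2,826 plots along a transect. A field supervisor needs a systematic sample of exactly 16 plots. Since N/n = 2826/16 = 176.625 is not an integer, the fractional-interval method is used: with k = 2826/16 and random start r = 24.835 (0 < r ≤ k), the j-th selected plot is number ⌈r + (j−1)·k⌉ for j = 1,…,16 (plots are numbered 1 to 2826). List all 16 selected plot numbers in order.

25, 202, 379, 555, 732, 908, 1085, 1262, 1438, 1615, 1792, 1968, 2145, 2321, 2498, 2675

j=1: r + 0k = 24.835 → ⌈·⌉ = 25
j=2: r + 1k = 201.46 → ⌈·⌉ = 202
j=3: r + 2k = 378.085 → ⌈·⌉ = 379
j=4: r + 3k = 554.71 → ⌈·⌉ = 555
j=5: r + 4k = 731.335 → ⌈·⌉ = 732
j=6: r + 5k = 907.96 → ⌈·⌉ = 908
j=7: r + 6k = 1084.585 → ⌈·⌉ = 1085
j=8: r + 7k = 1261.21 → ⌈·⌉ = 1262
j=9: r + 8k = 1437.835 → ⌈·⌉ = 1438
j=10: r + 9k = 1614.46 → ⌈·⌉ = 1615
j=11: r + 10k = 1791.085 → ⌈·⌉ = 1792
j=12: r + 11k = 1967.71 → ⌈·⌉ = 1968
j=13: r + 12k = 2144.335 → ⌈·⌉ = 2145
j=14: r + 13k = 2320.96 → ⌈·⌉ = 2321
j=15: r + 14k = 2497.585 → ⌈·⌉ = 2498
j=16: r + 15k = 2674.21 → ⌈·⌉ = 2675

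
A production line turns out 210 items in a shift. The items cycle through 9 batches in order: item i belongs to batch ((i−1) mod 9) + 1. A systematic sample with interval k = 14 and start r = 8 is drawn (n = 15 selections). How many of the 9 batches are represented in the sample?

Consecutive selections differ by k = 14, so their batch numbers differ by 14 mod 9 = 5.
gcd(14, 9) = 1, so the sample visits 9/1 = 9 distinct residues mod 9.
Start 8 is batch 8; the batches hit are 1, 2, 3, 4, 5, 6, 7, 8, 9.

9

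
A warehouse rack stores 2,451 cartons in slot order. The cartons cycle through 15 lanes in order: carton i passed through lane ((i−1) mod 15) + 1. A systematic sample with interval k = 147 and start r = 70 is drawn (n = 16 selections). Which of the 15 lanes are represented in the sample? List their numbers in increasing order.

Consecutive selections differ by k = 147, so their lane numbers differ by 147 mod 15 = 12.
gcd(147, 15) = 3, so the sample visits 15/3 = 5 distinct residues mod 15.
Start 70 is lane 10; the lanes hit are 1, 4, 7, 10, 13.

1, 4, 7, 10, 13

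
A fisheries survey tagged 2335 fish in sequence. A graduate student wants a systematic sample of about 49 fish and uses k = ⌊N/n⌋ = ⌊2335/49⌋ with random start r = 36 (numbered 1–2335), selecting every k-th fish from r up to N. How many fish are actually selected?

k = ⌊2335/49⌋ = 47
Achieved size = ⌊(2335 − 36)/47⌋ + 1 = ⌊2299/47⌋ + 1 = 48 + 1 = 49
(last selection: 36 + 48×47 = 2292 ≤ 2335; next would be 2339 > 2335)

49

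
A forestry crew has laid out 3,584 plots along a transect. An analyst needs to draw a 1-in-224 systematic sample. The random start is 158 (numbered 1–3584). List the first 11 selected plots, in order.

158, 382, 606, 830, 1054, 1278, 1502, 1726, 1950, 2174, 2398

plot 1: 158
plot 2: 158 + 224 = 382
plot 3: 382 + 224 = 606
plot 4: 606 + 224 = 830
plot 5: 830 + 224 = 1054
plot 6: 1054 + 224 = 1278
plot 7: 1278 + 224 = 1502
plot 8: 1502 + 224 = 1726
plot 9: 1726 + 224 = 1950
plot 10: 1950 + 224 = 2174
plot 11: 2174 + 224 = 2398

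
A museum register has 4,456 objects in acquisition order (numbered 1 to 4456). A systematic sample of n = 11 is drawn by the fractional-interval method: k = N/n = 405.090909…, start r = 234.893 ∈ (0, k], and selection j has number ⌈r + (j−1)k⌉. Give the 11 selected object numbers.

j=1: r + 0k = 234.893 → ⌈·⌉ = 235
j=2: r + 1k = 639.983909… → ⌈·⌉ = 640
j=3: r + 2k = 1045.074818… → ⌈·⌉ = 1046
j=4: r + 3k = 1450.165727… → ⌈·⌉ = 1451
j=5: r + 4k = 1855.256636… → ⌈·⌉ = 1856
j=6: r + 5k = 2260.347545… → ⌈·⌉ = 2261
j=7: r + 6k = 2665.438454… → ⌈·⌉ = 2666
j=8: r + 7k = 3070.529363… → ⌈·⌉ = 3071
j=9: r + 8k = 3475.620272… → ⌈·⌉ = 3476
j=10: r + 9k = 3880.711181… → ⌈·⌉ = 3881
j=11: r + 10k = 4285.802090… → ⌈·⌉ = 4286

235, 640, 1046, 1451, 1856, 2261, 2666, 3071, 3476, 3881, 4286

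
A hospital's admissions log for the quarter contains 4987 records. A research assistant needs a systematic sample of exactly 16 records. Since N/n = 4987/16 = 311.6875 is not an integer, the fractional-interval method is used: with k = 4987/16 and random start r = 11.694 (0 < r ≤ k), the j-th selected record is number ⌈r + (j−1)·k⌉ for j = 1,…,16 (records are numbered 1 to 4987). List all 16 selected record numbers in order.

j=1: r + 0k = 11.694 → ⌈·⌉ = 12
j=2: r + 1k = 323.3815 → ⌈·⌉ = 324
j=3: r + 2k = 635.069 → ⌈·⌉ = 636
j=4: r + 3k = 946.7565 → ⌈·⌉ = 947
j=5: r + 4k = 1258.444 → ⌈·⌉ = 1259
j=6: r + 5k = 1570.1315 → ⌈·⌉ = 1571
j=7: r + 6k = 1881.819 → ⌈·⌉ = 1882
j=8: r + 7k = 2193.5065 → ⌈·⌉ = 2194
j=9: r + 8k = 2505.194 → ⌈·⌉ = 2506
j=10: r + 9k = 2816.8815 → ⌈·⌉ = 2817
j=11: r + 10k = 3128.569 → ⌈·⌉ = 3129
j=12: r + 11k = 3440.2565 → ⌈·⌉ = 3441
j=13: r + 12k = 3751.944 → ⌈·⌉ = 3752
j=14: r + 13k = 4063.6315 → ⌈·⌉ = 4064
j=15: r + 14k = 4375.319 → ⌈·⌉ = 4376
j=16: r + 15k = 4687.0065 → ⌈·⌉ = 4688

12, 324, 636, 947, 1259, 1571, 1882, 2194, 2506, 2817, 3129, 3441, 3752, 4064, 4376, 4688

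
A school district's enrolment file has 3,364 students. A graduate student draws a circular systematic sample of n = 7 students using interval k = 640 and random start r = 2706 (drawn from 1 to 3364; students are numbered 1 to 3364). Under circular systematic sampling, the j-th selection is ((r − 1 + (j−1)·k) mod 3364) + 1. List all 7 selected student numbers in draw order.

Selection 1: 2706
Selection 2: 2706 + 640 = 3346
Selection 3: 3346 + 640 = 3986 → 3986 − 3364 = 622
Selection 4: 622 + 640 = 1262
Selection 5: 1262 + 640 = 1902
Selection 6: 1902 + 640 = 2542
Selection 7: 2542 + 640 = 3182

2706, 3346, 622, 1262, 1902, 2542, 3182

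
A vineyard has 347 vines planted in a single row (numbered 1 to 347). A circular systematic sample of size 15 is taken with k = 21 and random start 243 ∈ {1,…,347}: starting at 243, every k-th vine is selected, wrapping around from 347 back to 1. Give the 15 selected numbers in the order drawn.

243, 264, 285, 306, 327, 1, 22, 43, 64, 85, 106, 127, 148, 169, 190

Selection 1: 243
Selection 2: 243 + 21 = 264
Selection 3: 264 + 21 = 285
Selection 4: 285 + 21 = 306
Selection 5: 306 + 21 = 327
Selection 6: 327 + 21 = 348 → 348 − 347 = 1
Selection 7: 1 + 21 = 22
Selection 8: 22 + 21 = 43
Selection 9: 43 + 21 = 64
Selection 10: 64 + 21 = 85
Selection 11: 85 + 21 = 106
Selection 12: 106 + 21 = 127
Selection 13: 127 + 21 = 148
Selection 14: 148 + 21 = 169
Selection 15: 169 + 21 = 190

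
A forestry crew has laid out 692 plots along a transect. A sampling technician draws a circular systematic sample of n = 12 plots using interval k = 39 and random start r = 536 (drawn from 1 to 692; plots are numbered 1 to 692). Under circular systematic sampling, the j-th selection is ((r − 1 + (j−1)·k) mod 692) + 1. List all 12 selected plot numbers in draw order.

Selection 1: 536
Selection 2: 536 + 39 = 575
Selection 3: 575 + 39 = 614
Selection 4: 614 + 39 = 653
Selection 5: 653 + 39 = 692
Selection 6: 692 + 39 = 731 → 731 − 692 = 39
Selection 7: 39 + 39 = 78
Selection 8: 78 + 39 = 117
Selection 9: 117 + 39 = 156
Selection 10: 156 + 39 = 195
Selection 11: 195 + 39 = 234
Selection 12: 234 + 39 = 273

536, 575, 614, 653, 692, 39, 78, 117, 156, 195, 234, 273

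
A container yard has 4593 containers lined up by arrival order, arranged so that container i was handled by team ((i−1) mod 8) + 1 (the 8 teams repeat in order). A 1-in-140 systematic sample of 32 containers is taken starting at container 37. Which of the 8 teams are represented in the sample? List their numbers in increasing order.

1, 5

Consecutive selections differ by k = 140, so their team numbers differ by 140 mod 8 = 4.
gcd(140, 8) = 4, so the sample visits 8/4 = 2 distinct residues mod 8.
Start 37 is team 5; the teams hit are 1, 5.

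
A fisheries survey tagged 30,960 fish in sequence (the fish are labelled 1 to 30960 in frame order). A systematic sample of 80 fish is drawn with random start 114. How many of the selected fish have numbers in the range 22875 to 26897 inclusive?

11

k = 30960/80 = 387
First selection ≥ 22875: 114 + ⌈(22875−114)/387⌉·387 = 114 + 59×387 = 22947
Last selection ≤ 26897: 114 + ⌊(26897−114)/387⌋·387 = 114 + 69×387 = 26817
Count = 69 − 59 + 1 = 11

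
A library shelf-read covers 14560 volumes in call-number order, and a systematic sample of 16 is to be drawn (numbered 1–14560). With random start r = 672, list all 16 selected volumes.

k = N/n = 14560/16 = 910
volume 1: 672
volume 2: 672 + 910 = 1582
volume 3: 1582 + 910 = 2492
volume 4: 2492 + 910 = 3402
volume 5: 3402 + 910 = 4312
volume 6: 4312 + 910 = 5222
volume 7: 5222 + 910 = 6132
volume 8: 6132 + 910 = 7042
volume 9: 7042 + 910 = 7952
volume 10: 7952 + 910 = 8862
volume 11: 8862 + 910 = 9772
volume 12: 9772 + 910 = 10682
volume 13: 10682 + 910 = 11592
volume 14: 11592 + 910 = 12502
volume 15: 12502 + 910 = 13412
volume 16: 13412 + 910 = 14322

672, 1582, 2492, 3402, 4312, 5222, 6132, 7042, 7952, 8862, 9772, 10682, 11592, 12502, 13412, 14322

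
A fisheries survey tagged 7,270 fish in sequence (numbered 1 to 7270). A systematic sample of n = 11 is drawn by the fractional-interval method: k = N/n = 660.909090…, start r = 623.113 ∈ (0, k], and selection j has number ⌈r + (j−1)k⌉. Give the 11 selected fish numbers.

624, 1285, 1945, 2606, 3267, 3928, 4589, 5250, 5911, 6572, 7233

j=1: r + 0k = 623.113 → ⌈·⌉ = 624
j=2: r + 1k = 1284.022090… → ⌈·⌉ = 1285
j=3: r + 2k = 1944.931181… → ⌈·⌉ = 1945
j=4: r + 3k = 2605.840272… → ⌈·⌉ = 2606
j=5: r + 4k = 3266.749363… → ⌈·⌉ = 3267
j=6: r + 5k = 3927.658454… → ⌈·⌉ = 3928
j=7: r + 6k = 4588.567545… → ⌈·⌉ = 4589
j=8: r + 7k = 5249.476636… → ⌈·⌉ = 5250
j=9: r + 8k = 5910.385727… → ⌈·⌉ = 5911
j=10: r + 9k = 6571.294818… → ⌈·⌉ = 6572
j=11: r + 10k = 7232.203909… → ⌈·⌉ = 7233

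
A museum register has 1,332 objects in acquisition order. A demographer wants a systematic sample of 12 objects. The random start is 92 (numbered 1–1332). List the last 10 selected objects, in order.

k = N/n = 1332/12 = 111
3rd selection = 92 + 2×111 = 314
4th: 314 + 111 = 425
5th: 425 + 111 = 536
6th: 536 + 111 = 647
7th: 647 + 111 = 758
8th: 758 + 111 = 869
9th: 869 + 111 = 980
10th: 980 + 111 = 1091
11th: 1091 + 111 = 1202
12th: 1202 + 111 = 1313

314, 425, 536, 647, 758, 869, 980, 1091, 1202, 1313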